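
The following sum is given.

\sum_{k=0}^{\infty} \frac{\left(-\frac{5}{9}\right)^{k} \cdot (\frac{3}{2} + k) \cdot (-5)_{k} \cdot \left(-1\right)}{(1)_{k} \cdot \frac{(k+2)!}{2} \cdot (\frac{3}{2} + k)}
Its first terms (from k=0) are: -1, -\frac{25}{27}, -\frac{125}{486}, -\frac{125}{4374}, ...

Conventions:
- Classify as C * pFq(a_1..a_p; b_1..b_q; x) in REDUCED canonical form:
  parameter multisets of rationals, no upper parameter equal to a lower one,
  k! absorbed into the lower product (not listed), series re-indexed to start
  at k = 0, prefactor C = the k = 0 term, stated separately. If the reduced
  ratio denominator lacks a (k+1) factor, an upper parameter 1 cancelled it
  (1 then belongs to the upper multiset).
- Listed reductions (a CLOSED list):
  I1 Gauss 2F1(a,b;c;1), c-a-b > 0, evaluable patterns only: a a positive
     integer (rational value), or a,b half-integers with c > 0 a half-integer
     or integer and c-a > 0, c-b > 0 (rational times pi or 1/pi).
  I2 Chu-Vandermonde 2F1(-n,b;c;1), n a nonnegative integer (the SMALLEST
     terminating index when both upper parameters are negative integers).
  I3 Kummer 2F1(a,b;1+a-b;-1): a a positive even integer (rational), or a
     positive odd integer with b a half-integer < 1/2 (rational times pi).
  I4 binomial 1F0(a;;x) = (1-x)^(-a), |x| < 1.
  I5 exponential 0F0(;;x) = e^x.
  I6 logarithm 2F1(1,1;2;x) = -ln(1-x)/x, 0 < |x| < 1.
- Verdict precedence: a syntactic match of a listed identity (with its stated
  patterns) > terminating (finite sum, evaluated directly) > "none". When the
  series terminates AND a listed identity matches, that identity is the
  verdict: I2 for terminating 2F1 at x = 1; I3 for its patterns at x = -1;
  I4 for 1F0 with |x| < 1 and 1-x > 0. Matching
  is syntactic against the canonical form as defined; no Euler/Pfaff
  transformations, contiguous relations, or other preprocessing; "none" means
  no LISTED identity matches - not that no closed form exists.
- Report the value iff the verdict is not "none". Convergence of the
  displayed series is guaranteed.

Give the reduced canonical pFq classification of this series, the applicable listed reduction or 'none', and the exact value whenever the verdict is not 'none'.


Prefactor -1, argument -\frac{5}{9}: 1F1 with upper {-5} over lower {3}. Verdict: terminating - upper parameter -5 makes this a finite sum (last index 5), evaluated exactly. Its exact value is -\frac{8232737}{3720087}.

First insight: x = -\frac{5}{9} and striking the common factor k + 3/2 reduces the term (C = -1).
Consecutive-term ratio: r(k) = -\frac{5}{9} * (k-5) / [(k+3) (k+1)] - rational in k. x = -\frac{5}{9}; t_0 = -1; negate the roots.


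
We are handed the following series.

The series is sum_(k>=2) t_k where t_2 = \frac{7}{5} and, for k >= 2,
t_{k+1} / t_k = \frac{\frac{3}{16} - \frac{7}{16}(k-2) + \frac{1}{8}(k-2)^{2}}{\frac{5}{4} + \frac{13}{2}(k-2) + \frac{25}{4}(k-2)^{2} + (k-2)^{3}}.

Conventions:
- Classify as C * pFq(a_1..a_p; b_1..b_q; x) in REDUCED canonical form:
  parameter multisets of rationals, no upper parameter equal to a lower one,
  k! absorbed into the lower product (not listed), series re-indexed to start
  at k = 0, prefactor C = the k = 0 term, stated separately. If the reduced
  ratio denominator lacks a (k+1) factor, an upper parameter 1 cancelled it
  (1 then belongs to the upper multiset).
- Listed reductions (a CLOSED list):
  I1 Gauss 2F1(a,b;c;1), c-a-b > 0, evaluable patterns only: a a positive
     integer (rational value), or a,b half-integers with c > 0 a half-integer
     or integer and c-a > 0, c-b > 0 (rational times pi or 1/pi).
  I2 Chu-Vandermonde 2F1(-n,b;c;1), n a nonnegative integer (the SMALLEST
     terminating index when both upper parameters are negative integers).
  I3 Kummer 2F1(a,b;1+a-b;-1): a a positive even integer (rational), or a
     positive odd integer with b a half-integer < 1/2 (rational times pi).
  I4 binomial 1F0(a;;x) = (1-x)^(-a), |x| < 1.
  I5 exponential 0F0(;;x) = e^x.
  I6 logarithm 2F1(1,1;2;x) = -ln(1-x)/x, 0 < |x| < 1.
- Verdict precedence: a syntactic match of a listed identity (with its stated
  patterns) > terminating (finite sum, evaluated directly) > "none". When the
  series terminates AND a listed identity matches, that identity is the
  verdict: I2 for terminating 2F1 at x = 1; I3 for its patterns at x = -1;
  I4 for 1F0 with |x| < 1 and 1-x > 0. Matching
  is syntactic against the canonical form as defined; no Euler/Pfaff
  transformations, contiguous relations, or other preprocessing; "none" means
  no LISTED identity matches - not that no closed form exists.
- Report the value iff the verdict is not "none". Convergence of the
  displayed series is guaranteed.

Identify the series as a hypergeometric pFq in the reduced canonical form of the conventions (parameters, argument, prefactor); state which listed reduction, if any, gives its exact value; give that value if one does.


At argument \frac{1}{8}: a 2F2 with upper {-3, -\frac{1}{2}}, lower {\frac{1}{4}, 5}, scaled by C = \frac{7}{5}. Verdict: terminating - upper parameter -3 makes this a finite sum (last index 3), evaluated exactly. Hence: \frac{231589}{144000}.

Key observation: from the first term \frac{7}{5}: factor the ratio over Q (C = 7/5, x = 1/8): negated roots = parameters.
Term ratio: r(k) = \frac{1}{8} * (k-3) (k-\frac{1}{2}) / [(k+\frac{1}{4}) (k+5) (k+1)] - rational; roots negated = parameters, x = \frac{1}{8}, C = \frac{7}{5}.


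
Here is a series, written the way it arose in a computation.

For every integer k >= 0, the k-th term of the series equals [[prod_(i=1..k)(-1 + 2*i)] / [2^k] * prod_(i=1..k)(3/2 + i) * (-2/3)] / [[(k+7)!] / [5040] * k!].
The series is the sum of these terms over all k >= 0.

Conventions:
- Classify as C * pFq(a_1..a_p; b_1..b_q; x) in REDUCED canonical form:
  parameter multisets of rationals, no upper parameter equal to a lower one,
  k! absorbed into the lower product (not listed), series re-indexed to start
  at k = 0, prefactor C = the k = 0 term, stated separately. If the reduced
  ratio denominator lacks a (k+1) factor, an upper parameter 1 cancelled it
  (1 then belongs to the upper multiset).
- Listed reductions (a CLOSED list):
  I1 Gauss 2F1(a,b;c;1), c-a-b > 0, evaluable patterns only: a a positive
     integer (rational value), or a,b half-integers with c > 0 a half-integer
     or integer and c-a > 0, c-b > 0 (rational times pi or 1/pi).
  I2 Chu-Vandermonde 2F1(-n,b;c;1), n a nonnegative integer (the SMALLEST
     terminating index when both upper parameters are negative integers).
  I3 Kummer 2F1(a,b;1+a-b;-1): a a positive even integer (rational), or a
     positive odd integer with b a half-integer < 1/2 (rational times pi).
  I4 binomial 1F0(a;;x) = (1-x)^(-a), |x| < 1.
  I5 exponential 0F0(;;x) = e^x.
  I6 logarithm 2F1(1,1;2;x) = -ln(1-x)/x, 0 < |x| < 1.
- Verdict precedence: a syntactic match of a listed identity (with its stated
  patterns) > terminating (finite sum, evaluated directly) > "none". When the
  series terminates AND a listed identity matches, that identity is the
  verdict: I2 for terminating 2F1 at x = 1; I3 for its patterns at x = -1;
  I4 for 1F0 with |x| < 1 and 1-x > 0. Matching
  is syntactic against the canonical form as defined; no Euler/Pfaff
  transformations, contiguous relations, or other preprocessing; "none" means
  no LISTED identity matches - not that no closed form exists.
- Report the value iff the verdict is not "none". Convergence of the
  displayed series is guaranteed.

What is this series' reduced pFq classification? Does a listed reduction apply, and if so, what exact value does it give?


Prefactor -2/3, argument 1: 2F1 with upper {1/2, 5/2} over lower {8}. Verdict: this is the half-integer Gauss pattern (I1) (x = 1; upper {1/2, 5/2} half-integers, c = 8 in the evaluable pattern). Its exact value is (-1048576/405405) / pi.

Key step: t_0 being -2/3, the odd product 1*3*...*(2k-1) (C = -2/3) is 2^k (1/2)_k.
Adjacent-term ratio: r(k) = 1 * (k+1/2) (k+5/2) / [(k+8) (k+1)] - rational in k, leading ratio 1; with t_0 = -2/3, classification follows.


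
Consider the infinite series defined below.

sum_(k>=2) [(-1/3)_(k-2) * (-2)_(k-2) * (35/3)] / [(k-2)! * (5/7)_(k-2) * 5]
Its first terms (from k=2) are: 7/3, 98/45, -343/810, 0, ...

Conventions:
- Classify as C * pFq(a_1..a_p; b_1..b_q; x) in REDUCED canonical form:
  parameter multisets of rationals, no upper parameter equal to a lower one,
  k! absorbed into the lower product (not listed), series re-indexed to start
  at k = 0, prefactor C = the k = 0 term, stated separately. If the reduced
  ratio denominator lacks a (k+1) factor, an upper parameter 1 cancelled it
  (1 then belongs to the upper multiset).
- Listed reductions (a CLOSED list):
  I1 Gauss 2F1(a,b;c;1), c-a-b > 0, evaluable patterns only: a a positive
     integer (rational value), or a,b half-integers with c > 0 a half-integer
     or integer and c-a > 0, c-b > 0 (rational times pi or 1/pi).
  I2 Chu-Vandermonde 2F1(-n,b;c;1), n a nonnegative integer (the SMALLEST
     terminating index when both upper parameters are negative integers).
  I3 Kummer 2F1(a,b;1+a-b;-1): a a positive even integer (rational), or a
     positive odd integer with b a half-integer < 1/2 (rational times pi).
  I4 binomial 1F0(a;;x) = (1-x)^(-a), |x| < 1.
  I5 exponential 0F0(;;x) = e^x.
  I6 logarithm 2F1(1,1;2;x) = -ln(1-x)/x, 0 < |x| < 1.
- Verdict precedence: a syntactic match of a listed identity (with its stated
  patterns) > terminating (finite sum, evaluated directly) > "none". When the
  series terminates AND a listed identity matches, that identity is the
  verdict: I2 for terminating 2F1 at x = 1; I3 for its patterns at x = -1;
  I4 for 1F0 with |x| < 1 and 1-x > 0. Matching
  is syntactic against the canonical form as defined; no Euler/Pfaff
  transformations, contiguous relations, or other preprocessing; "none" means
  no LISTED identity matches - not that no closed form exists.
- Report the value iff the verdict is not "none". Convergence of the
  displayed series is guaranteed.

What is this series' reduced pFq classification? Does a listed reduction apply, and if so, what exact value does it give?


Classification (C = 7/3): 2F1 with upper {-2, -1/3}, lower {5/7}, argument x = 1. Verdict at x = 1: Vandermonde's identity (I2) matches (terminating 2F1 at x = 1 with n = 2, b = -1/3, c = 5/7). Hence: 3311/810.

Structural cue: x = 1 and the constant factors (C = 7/3) combine into one prefactor.
Consecutive-term ratio: r(k) = 1 * (k-2) (k-1/3) / [(k+5/7) (k+1)] - rational in k, leading ratio 1; with t_0 = 7/3, classification follows.


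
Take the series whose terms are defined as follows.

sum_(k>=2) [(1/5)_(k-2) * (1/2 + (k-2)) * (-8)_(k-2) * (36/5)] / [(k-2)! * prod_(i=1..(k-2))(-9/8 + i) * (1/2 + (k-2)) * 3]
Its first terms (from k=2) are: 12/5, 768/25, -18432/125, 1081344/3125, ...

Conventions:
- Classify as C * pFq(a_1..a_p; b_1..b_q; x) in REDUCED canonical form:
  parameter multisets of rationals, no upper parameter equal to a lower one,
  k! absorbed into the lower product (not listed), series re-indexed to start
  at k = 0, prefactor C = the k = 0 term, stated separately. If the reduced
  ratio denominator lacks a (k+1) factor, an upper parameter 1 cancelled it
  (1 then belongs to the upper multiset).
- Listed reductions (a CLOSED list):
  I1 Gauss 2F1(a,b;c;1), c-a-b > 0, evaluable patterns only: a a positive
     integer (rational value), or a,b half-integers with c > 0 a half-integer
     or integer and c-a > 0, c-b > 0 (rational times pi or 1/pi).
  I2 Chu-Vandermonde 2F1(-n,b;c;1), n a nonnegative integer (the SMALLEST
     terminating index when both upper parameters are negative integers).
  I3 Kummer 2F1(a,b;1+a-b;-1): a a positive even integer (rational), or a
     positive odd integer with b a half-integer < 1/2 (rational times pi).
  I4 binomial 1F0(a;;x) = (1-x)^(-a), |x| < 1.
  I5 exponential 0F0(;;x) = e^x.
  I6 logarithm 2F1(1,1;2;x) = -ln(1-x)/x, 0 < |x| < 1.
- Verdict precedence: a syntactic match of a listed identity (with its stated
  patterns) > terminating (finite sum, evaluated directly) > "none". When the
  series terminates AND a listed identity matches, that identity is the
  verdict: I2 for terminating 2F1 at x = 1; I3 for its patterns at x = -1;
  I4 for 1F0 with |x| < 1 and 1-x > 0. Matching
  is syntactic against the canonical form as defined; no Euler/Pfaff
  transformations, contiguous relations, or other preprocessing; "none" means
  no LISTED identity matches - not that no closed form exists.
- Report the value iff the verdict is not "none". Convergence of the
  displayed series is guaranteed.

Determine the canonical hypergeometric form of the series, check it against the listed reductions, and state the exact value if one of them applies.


With C = 12/5: the canonical form is 2F1(-8, 1/5; -1/8; 1). Verdict at x = 1: Chu-Vandermonde (I2) matches (terminating 2F1 at x = 1 with n = 8, b = 1/5, c = -1/8). Its exact value is 5584270096692/1636279296875.

First insight: from the first term 12/5: the constant factors (prefactor 12/5) combine into one prefactor.
Consecutive-term ratio: r(k) = 1 * (k-8) (k+1/5) / [(k-1/8) (k+1)] - rational; roots negated = parameters, x = 1, C = 12/5.


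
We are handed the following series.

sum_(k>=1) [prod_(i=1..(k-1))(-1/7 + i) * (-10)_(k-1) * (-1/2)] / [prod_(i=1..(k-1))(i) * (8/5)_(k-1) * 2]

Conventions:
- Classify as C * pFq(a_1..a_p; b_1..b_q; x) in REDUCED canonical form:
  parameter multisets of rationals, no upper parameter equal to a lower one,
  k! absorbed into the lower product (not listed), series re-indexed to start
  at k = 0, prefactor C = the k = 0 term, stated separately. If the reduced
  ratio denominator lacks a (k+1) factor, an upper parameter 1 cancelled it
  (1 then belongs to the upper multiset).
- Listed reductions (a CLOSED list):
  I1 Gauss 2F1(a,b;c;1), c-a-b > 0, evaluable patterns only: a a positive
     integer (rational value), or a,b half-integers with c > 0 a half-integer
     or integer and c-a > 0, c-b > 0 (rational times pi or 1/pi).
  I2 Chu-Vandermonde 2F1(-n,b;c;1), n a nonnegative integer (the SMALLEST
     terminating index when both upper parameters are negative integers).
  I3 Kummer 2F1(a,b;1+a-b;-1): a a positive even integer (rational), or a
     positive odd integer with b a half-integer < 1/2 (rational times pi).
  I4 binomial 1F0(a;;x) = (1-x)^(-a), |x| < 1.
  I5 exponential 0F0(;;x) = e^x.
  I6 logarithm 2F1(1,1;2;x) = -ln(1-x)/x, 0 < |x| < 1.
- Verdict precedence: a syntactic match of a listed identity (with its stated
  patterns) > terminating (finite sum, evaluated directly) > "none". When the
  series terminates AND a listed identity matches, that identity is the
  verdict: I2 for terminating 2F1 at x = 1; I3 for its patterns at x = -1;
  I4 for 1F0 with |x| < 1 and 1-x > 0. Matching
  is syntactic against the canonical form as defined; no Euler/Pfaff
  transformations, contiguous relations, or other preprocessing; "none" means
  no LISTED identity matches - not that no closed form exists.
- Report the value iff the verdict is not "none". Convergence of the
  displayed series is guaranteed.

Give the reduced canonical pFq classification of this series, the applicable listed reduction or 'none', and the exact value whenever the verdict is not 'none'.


x = 1 here; the reduced form reads 2F1, upper {-10, 6/7}, lower {8/5}, C = -1/4. Verdict at x = 1: Chu-Vandermonde (I2) matches (terminating 2F1 at x = 1 with n = 10, b = 6/7, c = 8/5). Value: -374443196030053/15754121454950312.

Structural cue: t_0 being -1/4, the constant factors (C = -1/4) combine into one prefactor.
Step ratio: r(k) = 1 * (k-10) (k+6/7) / [(k+8/5) (k+1)] ; factor over Q: parameters, x = 1, and C = -1/4.


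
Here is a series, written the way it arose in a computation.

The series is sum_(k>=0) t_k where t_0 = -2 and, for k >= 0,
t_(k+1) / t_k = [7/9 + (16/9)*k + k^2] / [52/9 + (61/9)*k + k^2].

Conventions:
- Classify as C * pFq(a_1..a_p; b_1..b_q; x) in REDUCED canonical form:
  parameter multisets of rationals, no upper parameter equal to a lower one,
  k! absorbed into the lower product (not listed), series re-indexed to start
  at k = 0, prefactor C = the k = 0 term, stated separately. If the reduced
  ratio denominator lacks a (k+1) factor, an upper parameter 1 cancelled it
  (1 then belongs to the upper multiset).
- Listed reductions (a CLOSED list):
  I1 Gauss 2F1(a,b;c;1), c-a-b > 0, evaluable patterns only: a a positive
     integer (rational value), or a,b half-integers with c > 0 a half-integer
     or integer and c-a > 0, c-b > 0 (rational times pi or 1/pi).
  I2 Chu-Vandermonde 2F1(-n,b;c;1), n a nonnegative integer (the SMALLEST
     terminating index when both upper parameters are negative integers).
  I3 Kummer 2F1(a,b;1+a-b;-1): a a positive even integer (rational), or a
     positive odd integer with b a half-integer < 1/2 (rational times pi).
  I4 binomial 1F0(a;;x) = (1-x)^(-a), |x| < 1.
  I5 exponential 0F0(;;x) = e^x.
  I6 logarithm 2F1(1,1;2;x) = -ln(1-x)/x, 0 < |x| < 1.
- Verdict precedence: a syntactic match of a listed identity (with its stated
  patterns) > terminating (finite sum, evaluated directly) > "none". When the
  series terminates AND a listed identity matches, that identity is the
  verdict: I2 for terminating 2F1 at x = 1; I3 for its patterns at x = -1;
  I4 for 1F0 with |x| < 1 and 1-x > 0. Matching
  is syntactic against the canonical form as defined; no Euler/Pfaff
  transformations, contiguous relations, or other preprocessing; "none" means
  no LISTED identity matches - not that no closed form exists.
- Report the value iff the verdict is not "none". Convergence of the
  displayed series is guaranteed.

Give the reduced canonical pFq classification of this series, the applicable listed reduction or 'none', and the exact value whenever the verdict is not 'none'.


At argument 1: a 2F1 with upper {7/9, 1}, lower {52/9}, scaled by C = -2. Verdict at x = 1: the Gauss summation I1 matches (x = 1: the Gamma ratio telescopes since c-a-b = 4 > 0 and a = 1 in Z>0). Hence: -43/18.

Key step: t_0 = -2 here, and the expanded ratio factors over Q; C = -2, x = 1, roots give parameters.
Step ratio: r(k) = 1 * (k+7/9) (k+1) / [(k+52/9) (k+1)] - rational in k, leading ratio 1; with t_0 = -2, classification follows.


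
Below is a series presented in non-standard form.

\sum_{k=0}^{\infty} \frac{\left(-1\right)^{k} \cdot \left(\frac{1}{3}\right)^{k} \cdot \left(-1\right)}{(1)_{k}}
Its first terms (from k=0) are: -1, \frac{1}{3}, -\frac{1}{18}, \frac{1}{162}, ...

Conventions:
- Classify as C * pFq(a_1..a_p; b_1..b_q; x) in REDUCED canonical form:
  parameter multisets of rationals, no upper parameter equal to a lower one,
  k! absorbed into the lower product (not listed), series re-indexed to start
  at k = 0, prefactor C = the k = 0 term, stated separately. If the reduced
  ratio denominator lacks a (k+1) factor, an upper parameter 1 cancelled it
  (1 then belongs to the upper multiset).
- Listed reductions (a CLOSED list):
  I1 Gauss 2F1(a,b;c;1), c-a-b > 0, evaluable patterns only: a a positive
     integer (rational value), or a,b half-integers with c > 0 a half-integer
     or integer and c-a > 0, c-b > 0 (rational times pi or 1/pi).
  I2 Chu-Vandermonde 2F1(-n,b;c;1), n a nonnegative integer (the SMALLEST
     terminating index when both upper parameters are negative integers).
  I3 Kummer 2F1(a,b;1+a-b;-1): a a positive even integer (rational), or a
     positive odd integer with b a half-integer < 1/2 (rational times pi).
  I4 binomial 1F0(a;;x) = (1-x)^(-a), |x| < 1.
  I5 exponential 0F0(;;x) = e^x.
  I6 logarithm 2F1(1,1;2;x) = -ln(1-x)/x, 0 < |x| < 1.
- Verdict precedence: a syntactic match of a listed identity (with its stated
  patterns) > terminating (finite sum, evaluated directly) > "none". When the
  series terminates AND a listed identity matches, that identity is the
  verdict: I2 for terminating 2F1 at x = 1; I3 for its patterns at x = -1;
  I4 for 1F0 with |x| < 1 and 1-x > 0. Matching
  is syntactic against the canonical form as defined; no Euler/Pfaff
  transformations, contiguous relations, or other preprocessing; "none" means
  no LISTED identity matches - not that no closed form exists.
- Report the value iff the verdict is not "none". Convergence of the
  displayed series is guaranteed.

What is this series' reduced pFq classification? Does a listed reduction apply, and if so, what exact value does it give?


At argument -\frac{1}{3}: a 0F0 with upper {-}, lower {-}, scaled by C = -1. Verdict at x = -\frac{1}{3}: exponential (I5) matches (the 0F0 exponential series at x = -\frac{1}{3}). Exact value: \left(-1\right) \cdot e^{-\frac{1}{3}}.

The tell: t_0 = -1 here, and (1)_k (C = -1) is k! itself.
Step ratio: r(k) = -\frac{1}{3} * 1 / [(k+1)] ; factor over Q: parameters, x = -\frac{1}{3}, and C = -1.


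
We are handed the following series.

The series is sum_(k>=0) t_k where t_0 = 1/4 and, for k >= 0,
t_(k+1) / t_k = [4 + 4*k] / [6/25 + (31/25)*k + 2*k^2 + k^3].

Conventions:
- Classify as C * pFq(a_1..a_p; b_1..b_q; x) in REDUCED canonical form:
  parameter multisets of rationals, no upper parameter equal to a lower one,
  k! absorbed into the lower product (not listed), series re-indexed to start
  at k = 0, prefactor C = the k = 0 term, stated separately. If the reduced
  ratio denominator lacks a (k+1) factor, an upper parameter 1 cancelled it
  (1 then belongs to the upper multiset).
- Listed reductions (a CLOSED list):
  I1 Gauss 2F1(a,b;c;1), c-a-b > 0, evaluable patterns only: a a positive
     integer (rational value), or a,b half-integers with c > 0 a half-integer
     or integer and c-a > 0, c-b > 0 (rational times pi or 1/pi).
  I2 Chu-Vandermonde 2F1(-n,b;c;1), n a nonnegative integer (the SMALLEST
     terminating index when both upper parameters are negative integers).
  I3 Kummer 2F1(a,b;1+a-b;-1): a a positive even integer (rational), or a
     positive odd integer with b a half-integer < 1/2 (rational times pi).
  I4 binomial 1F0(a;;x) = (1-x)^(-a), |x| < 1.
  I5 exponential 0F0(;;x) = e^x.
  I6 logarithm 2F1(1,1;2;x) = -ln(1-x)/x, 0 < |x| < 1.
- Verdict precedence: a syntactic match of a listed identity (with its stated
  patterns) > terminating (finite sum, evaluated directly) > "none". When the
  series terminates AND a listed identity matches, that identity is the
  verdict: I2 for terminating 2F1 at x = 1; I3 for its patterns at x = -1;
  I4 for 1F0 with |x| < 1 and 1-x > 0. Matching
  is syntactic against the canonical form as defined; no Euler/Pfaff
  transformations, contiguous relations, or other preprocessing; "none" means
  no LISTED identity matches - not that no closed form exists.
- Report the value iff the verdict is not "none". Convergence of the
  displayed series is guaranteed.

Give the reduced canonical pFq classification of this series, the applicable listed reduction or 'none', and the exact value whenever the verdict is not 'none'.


x = 4 here; the reduced form reads 1F2, upper {1}, lower {2/5, 3/5}, C = 1/4. Verdict: none (x = 4): each listed identity misses the multisets {1} ; {2/5, 3/5}.

Structural cue: with t_0 = 1/4, roots of the ratio polynomials (C = 1/4, x = 4) are the negated parameters.
Consecutive-term ratio: r(k) = 4 * (k+1) / [(k+2/5) (k+3/5) (k+1)] - rational; roots negated = parameters, x = 4, C = 1/4.


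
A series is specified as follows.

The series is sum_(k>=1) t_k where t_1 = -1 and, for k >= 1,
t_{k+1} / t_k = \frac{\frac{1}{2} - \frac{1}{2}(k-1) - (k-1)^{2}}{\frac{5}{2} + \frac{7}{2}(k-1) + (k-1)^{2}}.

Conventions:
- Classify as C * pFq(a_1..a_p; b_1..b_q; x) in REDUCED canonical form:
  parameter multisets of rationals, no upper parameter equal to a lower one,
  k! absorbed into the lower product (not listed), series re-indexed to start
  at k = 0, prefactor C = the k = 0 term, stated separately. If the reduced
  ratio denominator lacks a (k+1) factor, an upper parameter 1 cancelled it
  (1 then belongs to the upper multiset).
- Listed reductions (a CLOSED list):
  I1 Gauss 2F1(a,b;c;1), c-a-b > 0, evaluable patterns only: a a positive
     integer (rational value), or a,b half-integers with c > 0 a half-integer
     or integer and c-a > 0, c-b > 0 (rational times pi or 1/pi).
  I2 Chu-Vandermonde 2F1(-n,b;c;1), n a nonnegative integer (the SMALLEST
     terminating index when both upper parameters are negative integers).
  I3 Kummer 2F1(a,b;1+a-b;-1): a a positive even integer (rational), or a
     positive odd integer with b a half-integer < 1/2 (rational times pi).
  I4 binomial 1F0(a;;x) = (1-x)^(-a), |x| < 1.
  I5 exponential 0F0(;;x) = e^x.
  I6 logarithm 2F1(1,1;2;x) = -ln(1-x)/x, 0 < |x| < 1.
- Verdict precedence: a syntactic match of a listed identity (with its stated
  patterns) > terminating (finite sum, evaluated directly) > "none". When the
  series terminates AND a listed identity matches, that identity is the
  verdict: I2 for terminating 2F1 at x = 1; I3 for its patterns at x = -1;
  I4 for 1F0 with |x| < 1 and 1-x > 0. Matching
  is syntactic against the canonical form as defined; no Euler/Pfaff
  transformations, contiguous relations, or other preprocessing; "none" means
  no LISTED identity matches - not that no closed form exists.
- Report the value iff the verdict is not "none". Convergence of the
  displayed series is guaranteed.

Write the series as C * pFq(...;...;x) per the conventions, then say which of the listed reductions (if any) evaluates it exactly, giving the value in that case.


Reduced: x = -1, 2F1, upper = {-\frac{1}{2}, 1}, lower = {\frac{5}{2}}, C = -1. Verdict at x = -1: Kummer's theorem (I3) matches (x = -1; c = \frac{5}{2} equals 1+a-b for upper {-\frac{1}{2}, 1}: listed pattern). Hence: \left(-\frac{3}{8}\right) \cdot \pi.

The tell: x = -1 and roots of the ratio polynomials (C = -1) are the negated parameters.
Term ratio: r(k) = -1 * (k-\frac{1}{2}) (k+1) / [(k+\frac{5}{2}) (k+1)] - rational in k, leading ratio -1; with t_0 = -1, classification follows.


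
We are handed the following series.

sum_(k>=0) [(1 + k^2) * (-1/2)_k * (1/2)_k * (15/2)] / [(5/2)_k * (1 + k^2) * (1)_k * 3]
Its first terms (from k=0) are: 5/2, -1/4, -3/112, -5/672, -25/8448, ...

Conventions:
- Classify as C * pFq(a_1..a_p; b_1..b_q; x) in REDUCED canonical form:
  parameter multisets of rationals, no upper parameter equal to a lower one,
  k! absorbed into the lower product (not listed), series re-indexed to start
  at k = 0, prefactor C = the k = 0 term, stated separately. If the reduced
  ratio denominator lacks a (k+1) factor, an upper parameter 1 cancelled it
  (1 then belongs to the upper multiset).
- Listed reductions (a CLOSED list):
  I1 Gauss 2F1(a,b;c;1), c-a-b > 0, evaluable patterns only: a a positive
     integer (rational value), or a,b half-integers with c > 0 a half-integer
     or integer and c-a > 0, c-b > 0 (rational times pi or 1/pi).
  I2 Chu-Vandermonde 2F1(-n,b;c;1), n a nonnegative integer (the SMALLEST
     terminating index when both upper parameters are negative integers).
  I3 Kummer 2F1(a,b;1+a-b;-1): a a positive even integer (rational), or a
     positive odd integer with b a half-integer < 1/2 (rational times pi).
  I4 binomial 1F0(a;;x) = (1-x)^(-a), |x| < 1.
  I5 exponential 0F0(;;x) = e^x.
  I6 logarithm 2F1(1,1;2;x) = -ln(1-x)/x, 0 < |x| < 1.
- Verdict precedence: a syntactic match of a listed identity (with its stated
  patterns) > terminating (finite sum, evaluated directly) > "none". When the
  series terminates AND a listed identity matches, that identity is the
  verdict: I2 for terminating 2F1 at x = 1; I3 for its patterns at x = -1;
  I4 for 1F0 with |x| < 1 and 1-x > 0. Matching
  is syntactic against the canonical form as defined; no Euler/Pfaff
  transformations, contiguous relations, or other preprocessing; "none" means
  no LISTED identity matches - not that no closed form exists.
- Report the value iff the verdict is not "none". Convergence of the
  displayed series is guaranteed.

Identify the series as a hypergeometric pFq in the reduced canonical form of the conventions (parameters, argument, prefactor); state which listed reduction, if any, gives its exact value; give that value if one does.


Classification (C = 5/2): 2F1 with upper {-1/2, 1/2}, lower {5/2}, argument x = 1. Verdict (x = 1): Gauss (I1, half-integer pattern) applies (x = 1; upper {-1/2, 1/2} half-integers, c = 5/2 in the evaluable pattern). Sum: (45/64) * pi.

First insight: with t_0 = 5/2, the factor k^2 + 1 cancels (top and bottom), leaving prefactor 5/2.
Consecutive-term ratio: r(k) = 1 * (k-1/2) (k+1/2) / [(k+5/2) (k+1)] - poly over poly, x = 1 from leading terms; C = 5/2 at k = 0.


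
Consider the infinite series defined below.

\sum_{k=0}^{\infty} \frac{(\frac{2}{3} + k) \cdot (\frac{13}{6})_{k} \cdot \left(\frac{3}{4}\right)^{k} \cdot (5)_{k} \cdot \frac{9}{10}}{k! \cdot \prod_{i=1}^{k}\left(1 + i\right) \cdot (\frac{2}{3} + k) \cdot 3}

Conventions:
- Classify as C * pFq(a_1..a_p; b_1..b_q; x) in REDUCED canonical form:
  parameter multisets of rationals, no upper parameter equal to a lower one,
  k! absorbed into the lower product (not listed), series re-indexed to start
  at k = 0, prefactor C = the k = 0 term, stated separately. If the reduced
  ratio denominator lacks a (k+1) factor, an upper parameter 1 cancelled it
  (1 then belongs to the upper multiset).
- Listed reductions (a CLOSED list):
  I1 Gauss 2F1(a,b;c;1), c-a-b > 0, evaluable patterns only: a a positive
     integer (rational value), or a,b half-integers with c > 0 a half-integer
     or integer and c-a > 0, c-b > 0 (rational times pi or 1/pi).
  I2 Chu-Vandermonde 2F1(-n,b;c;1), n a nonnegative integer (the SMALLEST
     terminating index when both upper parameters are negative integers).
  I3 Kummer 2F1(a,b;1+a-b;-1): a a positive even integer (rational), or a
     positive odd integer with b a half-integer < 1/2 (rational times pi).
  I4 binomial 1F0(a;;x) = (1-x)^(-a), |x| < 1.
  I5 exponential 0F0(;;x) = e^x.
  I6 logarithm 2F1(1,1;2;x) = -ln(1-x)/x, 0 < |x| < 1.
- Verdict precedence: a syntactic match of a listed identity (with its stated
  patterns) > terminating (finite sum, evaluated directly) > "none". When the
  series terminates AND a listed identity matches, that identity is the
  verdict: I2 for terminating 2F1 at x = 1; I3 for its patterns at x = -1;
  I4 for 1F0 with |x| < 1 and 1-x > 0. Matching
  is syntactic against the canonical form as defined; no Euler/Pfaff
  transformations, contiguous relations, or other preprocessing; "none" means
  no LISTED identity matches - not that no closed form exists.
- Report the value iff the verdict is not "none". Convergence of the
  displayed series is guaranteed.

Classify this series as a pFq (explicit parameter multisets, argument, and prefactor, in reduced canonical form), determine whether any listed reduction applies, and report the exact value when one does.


Canonical form: C = \frac{3}{10} times 2F1 with upper {\frac{13}{6}, 5}, lower {2}, x = \frac{3}{4}. Verdict: none (x = \frac{3}{4}): each listed identity misses the multisets {\frac{13}{6}, 5} ; {2}.

Key step: from the first term \frac{3}{10}: the constant factors (prefactor 3/10) combine into one prefactor.
Term ratio: r(k) = \frac{3}{4} * (k+\frac{13}{6}) (k+5) / [(k+2) (k+1)] - rational; roots negated = parameters, x = \frac{3}{4}, C = \frac{3}{10}.


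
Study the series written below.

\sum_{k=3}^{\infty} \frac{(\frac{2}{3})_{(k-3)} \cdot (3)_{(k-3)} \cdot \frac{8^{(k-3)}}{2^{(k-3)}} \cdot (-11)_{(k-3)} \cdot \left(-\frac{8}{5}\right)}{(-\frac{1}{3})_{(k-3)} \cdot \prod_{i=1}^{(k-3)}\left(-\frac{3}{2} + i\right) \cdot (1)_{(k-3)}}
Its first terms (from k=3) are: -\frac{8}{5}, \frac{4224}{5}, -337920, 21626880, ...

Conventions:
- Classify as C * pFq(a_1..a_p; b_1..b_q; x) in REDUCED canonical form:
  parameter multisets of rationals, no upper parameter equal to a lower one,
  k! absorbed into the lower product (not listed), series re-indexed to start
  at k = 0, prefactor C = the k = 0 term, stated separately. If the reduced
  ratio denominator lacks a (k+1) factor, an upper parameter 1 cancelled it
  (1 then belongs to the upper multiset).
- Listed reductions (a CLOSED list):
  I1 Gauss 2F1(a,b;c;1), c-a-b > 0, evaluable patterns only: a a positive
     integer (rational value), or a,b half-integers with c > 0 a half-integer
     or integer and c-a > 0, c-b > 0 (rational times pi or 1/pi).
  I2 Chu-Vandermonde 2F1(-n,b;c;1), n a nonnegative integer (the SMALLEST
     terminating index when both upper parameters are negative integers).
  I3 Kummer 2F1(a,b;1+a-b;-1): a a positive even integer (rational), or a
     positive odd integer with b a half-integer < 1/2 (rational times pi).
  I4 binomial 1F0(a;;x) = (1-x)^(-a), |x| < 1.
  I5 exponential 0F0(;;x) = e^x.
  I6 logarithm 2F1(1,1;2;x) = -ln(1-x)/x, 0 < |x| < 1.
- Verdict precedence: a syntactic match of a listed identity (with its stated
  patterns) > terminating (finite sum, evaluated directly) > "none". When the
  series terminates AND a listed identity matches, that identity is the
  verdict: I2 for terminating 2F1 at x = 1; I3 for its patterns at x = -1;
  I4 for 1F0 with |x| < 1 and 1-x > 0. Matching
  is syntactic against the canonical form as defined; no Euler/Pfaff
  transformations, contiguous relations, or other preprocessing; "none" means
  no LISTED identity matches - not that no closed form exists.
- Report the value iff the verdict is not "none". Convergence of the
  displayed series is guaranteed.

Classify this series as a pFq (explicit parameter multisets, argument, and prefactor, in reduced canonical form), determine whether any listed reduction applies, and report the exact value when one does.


Key observation: with t_0 = -\frac{8}{5}, (1)_k (prefactor -8/5) is k! itself.
Term ratio: r(k) = 4 * (k-11) (k+\frac{2}{3}) (k+3) / [(k-\frac{1}{2}) (k-\frac{1}{3}) (k+1)] - rational in k. x = 4; t_0 = -\frac{8}{5}; negate the roots.

At argument 4: a 3F2 with upper {-11, \frac{2}{3}, 3}, lower {-\frac{1}{2}, -\frac{1}{3}}, scaled by C = -\frac{8}{5}. Verdict: terminating (-11 upstairs). 12 nonzero terms in all; added directly. Value: \frac{5504946798897224}{20995}.


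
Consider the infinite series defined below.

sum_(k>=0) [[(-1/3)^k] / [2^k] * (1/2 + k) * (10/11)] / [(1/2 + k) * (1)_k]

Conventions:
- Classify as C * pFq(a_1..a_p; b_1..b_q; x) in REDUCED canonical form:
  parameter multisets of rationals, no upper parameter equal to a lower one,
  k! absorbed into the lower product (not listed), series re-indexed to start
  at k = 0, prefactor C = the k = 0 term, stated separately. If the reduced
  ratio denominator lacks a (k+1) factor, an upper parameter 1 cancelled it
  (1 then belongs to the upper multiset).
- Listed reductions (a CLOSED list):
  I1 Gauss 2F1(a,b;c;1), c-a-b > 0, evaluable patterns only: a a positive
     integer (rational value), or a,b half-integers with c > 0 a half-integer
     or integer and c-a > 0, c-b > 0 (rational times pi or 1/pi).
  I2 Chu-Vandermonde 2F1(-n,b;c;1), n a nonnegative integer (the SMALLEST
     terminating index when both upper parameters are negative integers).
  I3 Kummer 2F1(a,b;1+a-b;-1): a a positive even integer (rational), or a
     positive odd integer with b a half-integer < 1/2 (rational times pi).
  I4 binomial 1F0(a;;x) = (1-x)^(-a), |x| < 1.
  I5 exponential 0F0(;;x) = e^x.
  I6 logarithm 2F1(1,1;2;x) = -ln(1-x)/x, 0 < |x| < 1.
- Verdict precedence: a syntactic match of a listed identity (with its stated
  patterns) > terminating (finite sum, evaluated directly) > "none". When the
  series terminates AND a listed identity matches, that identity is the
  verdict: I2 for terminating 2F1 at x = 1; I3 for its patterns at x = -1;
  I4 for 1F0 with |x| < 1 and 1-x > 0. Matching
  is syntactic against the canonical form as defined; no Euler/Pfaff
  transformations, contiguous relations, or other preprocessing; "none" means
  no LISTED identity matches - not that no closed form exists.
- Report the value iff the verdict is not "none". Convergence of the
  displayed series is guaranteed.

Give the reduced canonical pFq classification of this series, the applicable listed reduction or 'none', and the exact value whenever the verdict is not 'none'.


Canonical form: C = 10/11 times 0F0 with upper {-}, lower {-}, x = -1/6. Verdict at x = -1/6: exponential (I5) matches (the 0F0 exponential series at x = -1/6). Hence: (10/11) * e^(-1/6).

The tell: t_0 = 10/11 here, and (1)_k (prefactor 10/11) is k! itself.
Term ratio: r(k) = (-1/6) * 1 / [(k+1)] - rational; roots negated = parameters, x = (-1/6), C = 10/11.


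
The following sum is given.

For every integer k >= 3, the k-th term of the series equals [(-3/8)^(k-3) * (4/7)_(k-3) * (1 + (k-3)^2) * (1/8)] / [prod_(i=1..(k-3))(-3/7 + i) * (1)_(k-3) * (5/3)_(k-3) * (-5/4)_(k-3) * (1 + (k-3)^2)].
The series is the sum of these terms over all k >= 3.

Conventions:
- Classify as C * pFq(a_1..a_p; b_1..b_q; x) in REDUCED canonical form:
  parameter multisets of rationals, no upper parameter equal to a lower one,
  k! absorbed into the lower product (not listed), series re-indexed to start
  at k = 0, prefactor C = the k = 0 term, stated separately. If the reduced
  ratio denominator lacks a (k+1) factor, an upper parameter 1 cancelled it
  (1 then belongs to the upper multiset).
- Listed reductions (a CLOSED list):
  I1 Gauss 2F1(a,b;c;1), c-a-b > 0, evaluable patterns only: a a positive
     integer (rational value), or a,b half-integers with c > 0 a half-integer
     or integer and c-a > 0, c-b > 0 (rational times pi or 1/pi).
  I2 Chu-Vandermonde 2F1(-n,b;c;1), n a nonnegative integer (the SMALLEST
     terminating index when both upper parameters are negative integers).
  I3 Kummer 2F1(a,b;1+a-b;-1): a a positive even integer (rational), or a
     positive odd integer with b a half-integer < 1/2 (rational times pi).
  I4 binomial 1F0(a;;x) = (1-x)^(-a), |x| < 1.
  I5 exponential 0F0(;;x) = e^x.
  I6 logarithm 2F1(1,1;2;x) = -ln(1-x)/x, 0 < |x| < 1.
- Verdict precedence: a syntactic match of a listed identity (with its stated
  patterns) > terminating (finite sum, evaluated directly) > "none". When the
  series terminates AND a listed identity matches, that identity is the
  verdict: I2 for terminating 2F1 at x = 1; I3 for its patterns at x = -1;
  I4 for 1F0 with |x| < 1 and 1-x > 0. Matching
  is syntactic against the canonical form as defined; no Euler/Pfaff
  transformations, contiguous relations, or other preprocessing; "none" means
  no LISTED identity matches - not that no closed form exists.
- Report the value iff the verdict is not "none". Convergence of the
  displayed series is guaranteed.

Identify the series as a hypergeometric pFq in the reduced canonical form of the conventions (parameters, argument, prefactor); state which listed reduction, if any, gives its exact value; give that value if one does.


Classification (C = 1/8): 0F2 with upper {-}, lower {-5/4, 5/3}, argument x = -3/8. Verdict: none. No listed pattern accepts 0F2(-; -5/4, 5/3; -3/8).

The tell: x = (-3/8) and the lower running product (C = 1/8) is a rising factorial.
Term ratio: r(k) = (-3/8) * 1 / [(k-5/4) (k+5/3) (k+1)] - poly over poly, x = (-3/8) from leading terms; C = 1/8 at k = 0.


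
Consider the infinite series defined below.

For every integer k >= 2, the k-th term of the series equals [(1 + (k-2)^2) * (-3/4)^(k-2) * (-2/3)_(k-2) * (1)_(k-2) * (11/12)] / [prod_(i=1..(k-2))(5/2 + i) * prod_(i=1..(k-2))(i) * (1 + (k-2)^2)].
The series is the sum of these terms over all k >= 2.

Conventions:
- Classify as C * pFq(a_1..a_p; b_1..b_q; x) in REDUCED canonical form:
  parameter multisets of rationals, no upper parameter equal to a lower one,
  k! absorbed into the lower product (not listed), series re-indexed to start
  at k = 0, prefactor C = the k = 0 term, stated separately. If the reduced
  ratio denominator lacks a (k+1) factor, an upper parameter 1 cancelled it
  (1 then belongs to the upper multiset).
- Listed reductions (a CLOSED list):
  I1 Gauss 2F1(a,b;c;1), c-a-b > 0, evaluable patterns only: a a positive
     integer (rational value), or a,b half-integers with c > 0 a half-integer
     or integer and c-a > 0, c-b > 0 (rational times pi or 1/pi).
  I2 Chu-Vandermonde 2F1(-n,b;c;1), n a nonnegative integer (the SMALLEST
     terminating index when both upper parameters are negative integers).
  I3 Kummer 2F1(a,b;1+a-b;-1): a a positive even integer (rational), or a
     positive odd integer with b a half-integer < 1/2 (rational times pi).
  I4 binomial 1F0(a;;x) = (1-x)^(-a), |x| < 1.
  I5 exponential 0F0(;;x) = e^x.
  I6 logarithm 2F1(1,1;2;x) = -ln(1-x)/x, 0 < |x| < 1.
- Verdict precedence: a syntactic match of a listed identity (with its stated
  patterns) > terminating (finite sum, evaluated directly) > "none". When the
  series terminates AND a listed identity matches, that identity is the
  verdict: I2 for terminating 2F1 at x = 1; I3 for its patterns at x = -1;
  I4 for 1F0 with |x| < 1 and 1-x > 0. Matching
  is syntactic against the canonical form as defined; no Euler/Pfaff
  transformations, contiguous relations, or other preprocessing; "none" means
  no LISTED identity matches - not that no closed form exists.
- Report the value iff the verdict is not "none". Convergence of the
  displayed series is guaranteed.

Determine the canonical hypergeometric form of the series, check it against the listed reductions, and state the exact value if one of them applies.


This is 11/12 * 2F1(-2/3, 1; 7/2; -3/4) in reduced canonical form. Verdict: none here - no I1-I6 shape fits x = -3/4 with lower {7/2}.

First insight: with t_0 = 11/12, k^2 + 1 divides numerator and denominator alike; prefactor 11/12 after cancelling.
Ratio: r(k) = (-3/4) * (k-2/3) (k+1) / [(k+7/2) (k+1)] ; factor over Q: parameters, x = (-3/4), and C = 11/12.
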